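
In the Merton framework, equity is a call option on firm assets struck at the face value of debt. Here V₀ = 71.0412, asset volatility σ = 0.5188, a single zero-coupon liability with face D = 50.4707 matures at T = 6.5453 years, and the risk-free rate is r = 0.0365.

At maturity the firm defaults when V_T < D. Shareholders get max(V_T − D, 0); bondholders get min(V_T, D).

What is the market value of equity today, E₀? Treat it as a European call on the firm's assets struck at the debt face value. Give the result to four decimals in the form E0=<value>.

d₁ = [ln(V₀/D) + (r + σ²/2)T] / (σ√T)
   = [ln(71.0412/50.4707) + (0.0365 + 0.5·0.5188²)·6.5453] / (0.5188·√6.5453)
   = [0.341867 + 1.119748] / 1.327287 = 1.101206
d₂ = d₁ − σ√T = 1.101206 − 1.327287 = -0.226081
N(d₁) = 0.864596,  N(d₂) = 0.410569,  e^(−rT) = 0.787491
E₀ = V₀·N(d₁) − D·e^(−rT)·N(d₂)
   = 71.0412·0.864596 − 50.4707·0.787491·0.410569 = 45.103805

E0=45.1038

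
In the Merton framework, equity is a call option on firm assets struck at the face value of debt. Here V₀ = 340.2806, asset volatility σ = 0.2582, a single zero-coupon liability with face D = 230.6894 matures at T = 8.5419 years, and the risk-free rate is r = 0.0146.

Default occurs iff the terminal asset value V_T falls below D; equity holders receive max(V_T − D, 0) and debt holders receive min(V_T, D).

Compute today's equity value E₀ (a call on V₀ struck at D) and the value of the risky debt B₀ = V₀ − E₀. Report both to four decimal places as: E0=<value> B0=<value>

E0=164.8365 B0=175.4441

d₁ = [ln(V₀/D) + (r + σ²/2)T] / (σ√T)
   = [ln(340.2806/230.6894) + (0.0146 + 0.5·0.2582²)·8.5419] / (0.2582·√8.5419)
   = [0.388698 + 0.409444] / 0.754629 = 1.057662
d₂ = d₁ − σ√T = 1.057662 − 0.754629 = 0.303033
N(d₁) = 0.854895,  N(d₂) = 0.619068,  e^(−rT) = 0.882751
E₀ = V₀·N(d₁) − D·e^(−rT)·N(d₂)
   = 340.2806·0.854895 − 230.6894·0.882751·0.619068 = 164.836470
B₀ = V₀ − E₀ = 340.2806 − 164.836470 = 175.444130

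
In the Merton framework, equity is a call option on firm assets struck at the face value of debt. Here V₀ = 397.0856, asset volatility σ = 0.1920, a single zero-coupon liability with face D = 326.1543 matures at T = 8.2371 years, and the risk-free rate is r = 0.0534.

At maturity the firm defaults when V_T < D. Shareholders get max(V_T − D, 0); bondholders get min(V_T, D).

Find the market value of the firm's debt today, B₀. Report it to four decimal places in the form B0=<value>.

d₁ = [ln(V₀/D) + (r + σ²/2)T] / (σ√T)
   = [ln(397.0856/326.1543) + (0.0534 + 0.5·0.1920²)·8.2371] / (0.1920·√8.2371)
   = [0.196781 + 0.591687] / 0.551047 = 1.430856
d₂ = d₁ − σ√T = 1.430856 − 0.551047 = 0.879810
N(d₁) = 0.923764,  N(d₂) = 0.810519,  e^(−rT) = 0.644126
E₀ = V₀·N(d₁) − D·e^(−rT)·N(d₂)
   = 397.0856·0.923764 − 326.1543·0.644126·0.810519 = 196.536136
B₀ = V₀ − E₀ = 397.0856 − 196.536136 = 200.549464

B0=200.5495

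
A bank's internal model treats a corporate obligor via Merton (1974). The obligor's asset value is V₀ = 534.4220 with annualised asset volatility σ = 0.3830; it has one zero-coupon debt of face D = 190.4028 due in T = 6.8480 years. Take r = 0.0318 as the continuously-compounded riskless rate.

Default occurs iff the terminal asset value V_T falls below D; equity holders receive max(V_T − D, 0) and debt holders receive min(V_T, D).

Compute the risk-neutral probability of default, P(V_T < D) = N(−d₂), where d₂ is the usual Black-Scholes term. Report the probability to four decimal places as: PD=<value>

PD=0.2279

d₁ = [ln(V₀/D) + (r + σ²/2)T] / (σ√T)
   = [ln(534.4220/190.4028) + (0.0318 + 0.5·0.3830²)·6.8480] / (0.3830·√6.8480)
   = [1.032044 + 0.720030] / 1.002261 = 1.748122
d₂ = d₁ − σ√T = 1.748122 − 1.002261 = 0.745861
risk-neutral PD = N(−d₂) = N(-0.745861) = 0.227876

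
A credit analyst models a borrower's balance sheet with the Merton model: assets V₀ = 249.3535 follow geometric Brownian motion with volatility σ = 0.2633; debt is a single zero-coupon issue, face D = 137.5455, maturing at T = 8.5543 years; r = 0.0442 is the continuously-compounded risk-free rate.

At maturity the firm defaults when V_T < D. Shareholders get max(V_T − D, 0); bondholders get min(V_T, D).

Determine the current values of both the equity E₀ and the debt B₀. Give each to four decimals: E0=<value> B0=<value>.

E0=160.6311 B0=88.7224

d₁ = [ln(V₀/D) + (r + σ²/2)T] / (σ√T)
   = [ln(249.3535/137.5455) + (0.0442 + 0.5·0.2633²)·8.5543] / (0.2633·√8.5543)
   = [0.594917 + 0.674622] / 0.770093 = 1.648552
d₂ = d₁ − σ√T = 1.648552 − 0.770093 = 0.878459
N(d₁) = 0.950380,  N(d₂) = 0.810153,  e^(−rT) = 0.685162
E₀ = V₀·N(d₁) − D·e^(−rT)·N(d₂)
   = 249.3535·0.950380 − 137.5455·0.685162·0.810153 = 160.631095
B₀ = V₀ − E₀ = 249.3535 − 160.631095 = 88.722405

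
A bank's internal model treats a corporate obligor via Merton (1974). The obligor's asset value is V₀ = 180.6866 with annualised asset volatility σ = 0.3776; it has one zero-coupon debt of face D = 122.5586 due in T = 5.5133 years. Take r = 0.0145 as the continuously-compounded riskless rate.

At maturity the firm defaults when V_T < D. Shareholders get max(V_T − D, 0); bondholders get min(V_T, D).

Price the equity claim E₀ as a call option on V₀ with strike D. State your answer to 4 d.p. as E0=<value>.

E0=90.3581

d₁ = [ln(V₀/D) + (r + σ²/2)T] / (σ√T)
   = [ln(180.6866/122.5586) + (0.0145 + 0.5·0.3776²)·5.5133] / (0.3776·√5.5133)
   = [0.388175 + 0.472991] / 0.886621 = 0.971290
d₂ = d₁ − σ√T = 0.971290 − 0.886621 = 0.084669
N(d₁) = 0.834298,  N(d₂) = 0.533738,  e^(−rT) = 0.923169
E₀ = V₀·N(d₁) − D·e^(−rT)·N(d₂)
   = 180.6866·0.834298 − 122.5586·0.923169·0.533738 = 90.358138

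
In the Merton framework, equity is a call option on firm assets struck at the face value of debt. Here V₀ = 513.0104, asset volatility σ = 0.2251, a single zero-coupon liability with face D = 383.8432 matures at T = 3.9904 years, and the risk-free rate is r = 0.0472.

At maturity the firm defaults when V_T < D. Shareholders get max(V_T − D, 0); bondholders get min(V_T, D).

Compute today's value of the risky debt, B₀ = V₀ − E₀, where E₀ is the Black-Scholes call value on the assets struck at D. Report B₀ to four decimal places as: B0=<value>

B0=304.7887

d₁ = [ln(V₀/D) + (r + σ²/2)T] / (σ√T)
   = [ln(513.0104/383.8432) + (0.0472 + 0.5·0.2251²)·3.9904] / (0.2251·√3.9904)
   = [0.290062 + 0.289444] / 0.449659 = 1.288766
d₂ = d₁ − σ√T = 1.288766 − 0.449659 = 0.839106
N(d₁) = 0.901260,  N(d₂) = 0.799295,  e^(−rT) = 0.828327
E₀ = V₀·N(d₁) − D·e^(−rT)·N(d₂)
   = 513.0104·0.901260 − 383.8432·0.828327·0.799295 = 208.221720
B₀ = V₀ − E₀ = 513.0104 − 208.221720 = 304.788680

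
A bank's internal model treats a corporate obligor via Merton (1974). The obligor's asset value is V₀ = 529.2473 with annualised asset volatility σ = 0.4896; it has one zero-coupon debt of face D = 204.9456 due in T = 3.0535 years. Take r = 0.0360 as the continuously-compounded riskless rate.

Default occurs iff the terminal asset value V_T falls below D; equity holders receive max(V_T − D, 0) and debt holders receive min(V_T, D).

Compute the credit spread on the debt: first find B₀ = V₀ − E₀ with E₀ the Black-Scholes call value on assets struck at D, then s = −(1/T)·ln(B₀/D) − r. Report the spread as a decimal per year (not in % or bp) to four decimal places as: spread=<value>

d₁ = [ln(V₀/D) + (r + σ²/2)T] / (σ√T)
   = [ln(529.2473/204.9456) + (0.0360 + 0.5·0.4896²)·3.0535] / (0.4896·√3.0535)
   = [0.948711 + 0.475900] / 0.855540 = 1.665161
d₂ = d₁ − σ√T = 1.665161 − 0.855540 = 0.809620
N(d₁) = 0.952060,  N(d₂) = 0.790921,  e^(−rT) = 0.895900
E₀ = V₀·N(d₁) − D·e^(−rT)·N(d₂)
   = 529.2473·0.952060 − 204.9456·0.895900·0.790921 = 358.653346
B₀ = V₀ − E₀ = 529.2473 − 358.653346 = 170.593954
spread = −(1/T)·ln(B₀/D) − r = −(1/3.0535)·ln(170.593954/204.9456) − 0.0360 = 0.02408134

spread=0.0241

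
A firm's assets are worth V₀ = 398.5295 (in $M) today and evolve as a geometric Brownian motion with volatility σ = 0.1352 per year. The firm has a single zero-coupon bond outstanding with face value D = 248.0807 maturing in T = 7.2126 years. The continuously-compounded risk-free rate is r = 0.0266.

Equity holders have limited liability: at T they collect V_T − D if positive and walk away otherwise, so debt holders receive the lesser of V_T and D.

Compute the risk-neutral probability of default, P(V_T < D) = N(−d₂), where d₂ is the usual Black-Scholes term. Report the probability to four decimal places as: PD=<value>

PD=0.0492

d₁ = [ln(V₀/D) + (r + σ²/2)T] / (σ√T)
   = [ln(398.5295/248.0807) + (0.0266 + 0.5·0.1352²)·7.2126] / (0.1352·√7.2126)
   = [0.474027 + 0.257775] / 0.363097 = 2.015446
d₂ = d₁ − σ√T = 2.015446 − 0.363097 = 1.652349
risk-neutral PD = N(−d₂) = N(-1.652349) = 0.049232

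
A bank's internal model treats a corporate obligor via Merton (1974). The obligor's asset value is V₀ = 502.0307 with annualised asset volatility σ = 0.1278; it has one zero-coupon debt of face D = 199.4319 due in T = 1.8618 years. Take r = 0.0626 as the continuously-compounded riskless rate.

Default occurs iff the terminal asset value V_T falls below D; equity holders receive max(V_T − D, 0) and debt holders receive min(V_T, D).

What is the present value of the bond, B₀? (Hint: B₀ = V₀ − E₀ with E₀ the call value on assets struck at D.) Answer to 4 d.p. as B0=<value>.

B0=177.4918

d₁ = [ln(V₀/D) + (r + σ²/2)T] / (σ√T)
   = [ln(502.0307/199.4319) + (0.0626 + 0.5·0.1278²)·1.8618] / (0.1278·√1.8618)
   = [0.923188 + 0.131753] / 0.174380 = 6.049660
d₂ = d₁ − σ√T = 6.049660 − 0.174380 = 5.875280
N(d₁) = 1.000000,  N(d₂) = 1.000000,  e^(−rT) = 0.889987
E₀ = V₀·N(d₁) − D·e^(−rT)·N(d₂)
   = 502.0307·1.000000 − 199.4319·0.889987·1.000000 = 324.538947
B₀ = V₀ − E₀ = 502.0307 − 324.538947 = 177.491753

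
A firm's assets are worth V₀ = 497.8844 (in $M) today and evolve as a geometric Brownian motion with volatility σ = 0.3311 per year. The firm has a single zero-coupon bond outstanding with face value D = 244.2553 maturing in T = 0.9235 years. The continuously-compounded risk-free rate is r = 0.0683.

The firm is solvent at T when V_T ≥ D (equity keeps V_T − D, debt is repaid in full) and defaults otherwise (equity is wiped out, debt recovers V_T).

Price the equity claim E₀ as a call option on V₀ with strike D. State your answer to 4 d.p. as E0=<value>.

d₁ = [ln(V₀/D) + (r + σ²/2)T] / (σ√T)
   = [ln(497.8844/244.2553) + (0.0683 + 0.5·0.3311²)·0.9235] / (0.3311·√0.9235)
   = [0.712154 + 0.113695] / 0.318183 = 2.595513
d₂ = d₁ − σ√T = 2.595513 − 0.318183 = 2.277329
N(d₁) = 0.995278,  N(d₂) = 0.988617,  e^(−rT) = 0.938873
E₀ = V₀·N(d₁) − D·e^(−rT)·N(d₂)
   = 497.8844·0.995278 − 244.2553·0.938873·0.988617 = 268.818904

E0=268.8189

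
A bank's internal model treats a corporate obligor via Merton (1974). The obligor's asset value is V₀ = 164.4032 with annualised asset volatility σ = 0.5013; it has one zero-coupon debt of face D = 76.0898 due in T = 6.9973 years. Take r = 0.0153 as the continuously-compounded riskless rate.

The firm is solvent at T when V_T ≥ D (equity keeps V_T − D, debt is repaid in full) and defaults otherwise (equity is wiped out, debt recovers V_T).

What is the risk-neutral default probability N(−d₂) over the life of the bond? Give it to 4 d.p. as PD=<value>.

d₁ = [ln(V₀/D) + (r + σ²/2)T] / (σ√T)
   = [ln(164.4032/76.0898) + (0.0153 + 0.5·0.5013²)·6.9973] / (0.5013·√6.9973)
   = [0.770408 + 0.986275] / 1.326059 = 1.324739
d₂ = d₁ − σ√T = 1.324739 − 1.326059 = -0.001320
risk-neutral PD = N(−d₂) = N(0.001320) = 0.500527

PD=0.5005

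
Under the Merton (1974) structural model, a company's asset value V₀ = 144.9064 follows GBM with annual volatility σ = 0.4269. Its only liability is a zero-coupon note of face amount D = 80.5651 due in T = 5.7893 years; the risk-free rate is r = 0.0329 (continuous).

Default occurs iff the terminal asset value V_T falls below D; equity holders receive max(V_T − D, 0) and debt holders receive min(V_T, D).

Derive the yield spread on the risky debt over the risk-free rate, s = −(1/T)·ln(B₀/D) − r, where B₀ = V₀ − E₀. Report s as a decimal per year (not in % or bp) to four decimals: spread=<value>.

d₁ = [ln(V₀/D) + (r + σ²/2)T] / (σ√T)
   = [ln(144.9064/80.5651) + (0.0329 + 0.5·0.4269²)·5.7893] / (0.4269·√5.7893)
   = [0.587022 + 0.717999] / 1.027163 = 1.270512
d₂ = d₁ − σ√T = 1.270512 − 1.027163 = 0.243349
N(d₁) = 0.898049,  N(d₂) = 0.596132,  e^(−rT) = 0.826572
E₀ = V₀·N(d₁) − D·e^(−rT)·N(d₂)
   = 144.9064·0.898049 − 80.5651·0.826572·0.596132 = 90.434839
B₀ = V₀ − E₀ = 144.9064 − 90.434839 = 54.471561
spread = −(1/T)·ln(B₀/D) − r = −(1/5.7893)·ln(54.471561/80.5651) − 0.0329 = 0.03470520

spread=0.0347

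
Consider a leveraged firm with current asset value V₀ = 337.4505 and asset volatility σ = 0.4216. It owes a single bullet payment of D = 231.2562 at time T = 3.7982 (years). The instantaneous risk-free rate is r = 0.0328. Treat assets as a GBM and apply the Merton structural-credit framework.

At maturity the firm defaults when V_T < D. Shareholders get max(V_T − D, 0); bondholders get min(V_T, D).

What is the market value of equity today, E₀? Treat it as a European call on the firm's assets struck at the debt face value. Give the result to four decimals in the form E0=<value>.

E0=167.3947

d₁ = [ln(V₀/D) + (r + σ²/2)T] / (σ√T)
   = [ln(337.4505/231.2562) + (0.0328 + 0.5·0.4216²)·3.7982] / (0.4216·√3.7982)
   = [0.377893 + 0.462139] / 0.821655 = 1.022366
d₂ = d₁ − σ√T = 1.022366 − 0.821655 = 0.200711
N(d₁) = 0.846696,  N(d₂) = 0.579538,  e^(−rT) = 0.882867
E₀ = V₀·N(d₁) − D·e^(−rT)·N(d₂)
   = 337.4505·0.846696 − 231.2562·0.882867·0.579538 = 167.394741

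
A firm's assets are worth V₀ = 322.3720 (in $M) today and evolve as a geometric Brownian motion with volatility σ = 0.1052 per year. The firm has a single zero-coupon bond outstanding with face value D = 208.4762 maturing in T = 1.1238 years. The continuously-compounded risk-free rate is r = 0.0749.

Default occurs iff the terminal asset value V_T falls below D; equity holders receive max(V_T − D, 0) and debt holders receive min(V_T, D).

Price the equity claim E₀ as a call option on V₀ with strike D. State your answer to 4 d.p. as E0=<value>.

E0=130.7256

d₁ = [ln(V₀/D) + (r + σ²/2)T] / (σ√T)
   = [ln(322.3720/208.4762) + (0.0749 + 0.5·0.1052²)·1.1238] / (0.1052·√1.1238)
   = [0.435881 + 0.090391] / 0.111522 = 4.719005
d₂ = d₁ − σ√T = 4.719005 − 0.111522 = 4.607483
N(d₁) = 0.999999,  N(d₂) = 0.999998,  e^(−rT) = 0.919273
E₀ = V₀·N(d₁) − D·e^(−rT)·N(d₂)
   = 322.3720·0.999999 − 208.4762·0.919273·0.999998 = 130.725559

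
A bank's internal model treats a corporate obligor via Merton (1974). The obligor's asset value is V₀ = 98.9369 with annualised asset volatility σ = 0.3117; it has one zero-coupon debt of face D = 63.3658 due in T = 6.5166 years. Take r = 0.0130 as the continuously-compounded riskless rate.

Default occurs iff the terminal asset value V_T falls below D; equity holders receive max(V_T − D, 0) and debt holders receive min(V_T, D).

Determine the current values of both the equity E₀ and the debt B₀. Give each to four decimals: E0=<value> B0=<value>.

E0=49.4561 B0=49.4808

d₁ = [ln(V₀/D) + (r + σ²/2)T] / (σ√T)
   = [ln(98.9369/63.3658) + (0.0130 + 0.5·0.3117²)·6.5166] / (0.3117·√6.5166)
   = [0.445558 + 0.401282] / 0.795696 = 1.064276
d₂ = d₁ − σ√T = 1.064276 − 0.795696 = 0.268579
N(d₁) = 0.856398,  N(d₂) = 0.605873,  e^(−rT) = 0.918773
E₀ = V₀·N(d₁) − D·e^(−rT)·N(d₂)
   = 98.9369·0.856398 − 63.3658·0.918773·0.605873 = 49.456149
B₀ = V₀ − E₀ = 98.9369 − 49.456149 = 49.480751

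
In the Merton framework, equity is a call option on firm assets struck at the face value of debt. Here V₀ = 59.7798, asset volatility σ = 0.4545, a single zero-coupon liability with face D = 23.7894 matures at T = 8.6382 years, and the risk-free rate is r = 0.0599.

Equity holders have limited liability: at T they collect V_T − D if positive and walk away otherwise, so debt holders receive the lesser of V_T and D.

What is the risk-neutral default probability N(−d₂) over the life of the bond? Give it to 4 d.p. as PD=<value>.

d₁ = [ln(V₀/D) + (r + σ²/2)T] / (σ√T)
   = [ln(59.7798/23.7894) + (0.0599 + 0.5·0.4545²)·8.6382] / (0.4545·√8.6382)
   = [0.921428 + 1.409626] / 1.335813 = 1.745045
d₂ = d₁ − σ√T = 1.745045 − 1.335813 = 0.409233
risk-neutral PD = N(−d₂) = N(-0.409233) = 0.341184

PD=0.3412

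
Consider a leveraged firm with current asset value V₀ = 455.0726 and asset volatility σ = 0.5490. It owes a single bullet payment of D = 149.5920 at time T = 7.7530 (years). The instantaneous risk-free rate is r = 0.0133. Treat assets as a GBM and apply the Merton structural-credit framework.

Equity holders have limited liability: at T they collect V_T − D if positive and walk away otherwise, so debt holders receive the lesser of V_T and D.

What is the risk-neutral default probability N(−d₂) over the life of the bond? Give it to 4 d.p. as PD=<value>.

PD=0.4877

d₁ = [ln(V₀/D) + (r + σ²/2)T] / (σ√T)
   = [ln(455.0726/149.5920) + (0.0133 + 0.5·0.5490²)·7.7530] / (0.5490·√7.7530)
   = [1.112545 + 1.271496] / 1.528647 = 1.559576
d₂ = d₁ − σ√T = 1.559576 − 1.528647 = 0.030929
risk-neutral PD = N(−d₂) = N(-0.030929) = 0.487663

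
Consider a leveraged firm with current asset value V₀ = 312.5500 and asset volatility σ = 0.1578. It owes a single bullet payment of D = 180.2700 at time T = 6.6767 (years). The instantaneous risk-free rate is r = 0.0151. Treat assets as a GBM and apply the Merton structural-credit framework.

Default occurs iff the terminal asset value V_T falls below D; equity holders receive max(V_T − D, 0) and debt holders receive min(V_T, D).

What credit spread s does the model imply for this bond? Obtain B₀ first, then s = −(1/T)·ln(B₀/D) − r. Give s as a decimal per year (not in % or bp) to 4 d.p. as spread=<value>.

d₁ = [ln(V₀/D) + (r + σ²/2)T] / (σ√T)
   = [ln(312.5500/180.2700) + (0.0151 + 0.5·0.1578²)·6.6767] / (0.1578·√6.6767)
   = [0.550309 + 0.183946] / 0.407744 = 1.800772
d₂ = d₁ − σ√T = 1.800772 − 0.407744 = 1.393028
N(d₁) = 0.964131,  N(d₂) = 0.918194,  e^(−rT) = 0.904097
E₀ = V₀·N(d₁) − D·e^(−rT)·N(d₂)
   = 312.5500·0.964131 − 180.2700·0.904097·0.918194 = 151.690204
B₀ = V₀ − E₀ = 312.5500 − 151.690204 = 160.859796
spread = −(1/T)·ln(B₀/D) − r = −(1/6.6767)·ln(160.859796/180.2700) − 0.0151 = 0.00196271

spread=0.0020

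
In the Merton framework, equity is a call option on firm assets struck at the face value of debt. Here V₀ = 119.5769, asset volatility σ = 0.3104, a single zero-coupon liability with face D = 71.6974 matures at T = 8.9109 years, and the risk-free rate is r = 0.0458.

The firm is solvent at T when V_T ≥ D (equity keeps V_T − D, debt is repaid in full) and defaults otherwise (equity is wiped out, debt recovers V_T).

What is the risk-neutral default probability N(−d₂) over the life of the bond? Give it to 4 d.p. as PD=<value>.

PD=0.2983

d₁ = [ln(V₀/D) + (r + σ²/2)T] / (σ√T)
   = [ln(119.5769/71.6974) + (0.0458 + 0.5·0.3104²)·8.9109] / (0.3104·√8.9109)
   = [0.511505 + 0.837394] / 0.926579 = 1.455784
d₂ = d₁ − σ√T = 1.455784 − 0.926579 = 0.529205
risk-neutral PD = N(−d₂) = N(-0.529205) = 0.298332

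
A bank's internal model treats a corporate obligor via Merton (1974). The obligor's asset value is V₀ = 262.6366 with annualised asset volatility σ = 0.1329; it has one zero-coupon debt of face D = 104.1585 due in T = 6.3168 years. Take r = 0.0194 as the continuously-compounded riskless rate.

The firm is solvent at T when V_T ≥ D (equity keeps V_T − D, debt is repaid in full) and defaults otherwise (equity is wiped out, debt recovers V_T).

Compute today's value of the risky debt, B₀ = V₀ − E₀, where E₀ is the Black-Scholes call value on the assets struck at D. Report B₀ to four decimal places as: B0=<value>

d₁ = [ln(V₀/D) + (r + σ²/2)T] / (σ√T)
   = [ln(262.6366/104.1585) + (0.0194 + 0.5·0.1329²)·6.3168] / (0.1329·√6.3168)
   = [0.924858 + 0.178331] / 0.334021 = 3.302753
d₂ = d₁ − σ√T = 3.302753 − 0.334021 = 2.968733
N(d₁) = 0.999521,  N(d₂) = 0.998505,  e^(−rT) = 0.884665
E₀ = V₀·N(d₁) − D·e^(−rT)·N(d₂)
   = 262.6366·0.999521 − 104.1585·0.884665·0.998505 = 170.503238
B₀ = V₀ − E₀ = 262.6366 − 170.503238 = 92.133362

B0=92.1334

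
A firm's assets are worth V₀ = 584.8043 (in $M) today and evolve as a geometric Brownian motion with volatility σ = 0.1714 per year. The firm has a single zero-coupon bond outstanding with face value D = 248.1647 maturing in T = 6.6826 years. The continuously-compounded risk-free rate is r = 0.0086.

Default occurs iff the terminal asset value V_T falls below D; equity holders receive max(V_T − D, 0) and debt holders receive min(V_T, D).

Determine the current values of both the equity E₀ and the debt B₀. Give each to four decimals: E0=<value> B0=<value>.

E0=351.6473 B0=233.1570

d₁ = [ln(V₀/D) + (r + σ²/2)T] / (σ√T)
   = [ln(584.8043/248.1647) + (0.0086 + 0.5·0.1714²)·6.6826] / (0.1714·√6.6826)
   = [0.857185 + 0.155631] / 0.443081 = 2.285845
d₂ = d₁ − σ√T = 2.285845 − 0.443081 = 1.842764
N(d₁) = 0.988868,  N(d₂) = 0.967318,  e^(−rT) = 0.944150
E₀ = V₀·N(d₁) − D·e^(−rT)·N(d₂)
   = 584.8043·0.988868 − 248.1647·0.944150·0.967318 = 351.647276
B₀ = V₀ − E₀ = 584.8043 − 351.647276 = 233.157024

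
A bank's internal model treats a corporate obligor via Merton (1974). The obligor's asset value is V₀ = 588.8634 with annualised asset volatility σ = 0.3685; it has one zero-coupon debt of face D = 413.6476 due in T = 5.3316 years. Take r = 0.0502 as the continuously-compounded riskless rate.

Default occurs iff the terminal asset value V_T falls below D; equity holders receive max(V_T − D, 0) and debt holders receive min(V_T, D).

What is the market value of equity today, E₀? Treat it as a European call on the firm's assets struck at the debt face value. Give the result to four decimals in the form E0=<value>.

d₁ = [ln(V₀/D) + (r + σ²/2)T] / (σ√T)
   = [ln(588.8634/413.6476) + (0.0502 + 0.5·0.3685²)·5.3316] / (0.3685·√5.3316)
   = [0.353180 + 0.629641] / 0.850876 = 1.155070
d₂ = d₁ − σ√T = 1.155070 − 0.850876 = 0.304194
N(d₁) = 0.875969,  N(d₂) = 0.619510,  e^(−rT) = 0.765178
E₀ = V₀·N(d₁) − D·e^(−rT)·N(d₂)
   = 588.8634·0.875969 − 413.6476·0.765178·0.619510 = 319.742461

E0=319.7425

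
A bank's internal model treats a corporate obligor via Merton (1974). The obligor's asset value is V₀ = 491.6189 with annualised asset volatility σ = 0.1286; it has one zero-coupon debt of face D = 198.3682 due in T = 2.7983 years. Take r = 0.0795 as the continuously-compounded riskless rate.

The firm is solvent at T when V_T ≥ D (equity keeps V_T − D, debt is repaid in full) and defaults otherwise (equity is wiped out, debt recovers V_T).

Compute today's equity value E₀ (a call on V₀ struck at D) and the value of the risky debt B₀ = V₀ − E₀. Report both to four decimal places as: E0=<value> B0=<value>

E0=332.8166 B0=158.8023

d₁ = [ln(V₀/D) + (r + σ²/2)T] / (σ√T)
   = [ln(491.6189/198.3682) + (0.0795 + 0.5·0.1286²)·2.7983] / (0.1286·√2.7983)
   = [0.907579 + 0.245604] / 0.215124 = 5.360559
d₂ = d₁ − σ√T = 5.360559 − 0.215124 = 5.145435
N(d₁) = 1.000000,  N(d₂) = 1.000000,  e^(−rT) = 0.800543
E₀ = V₀·N(d₁) − D·e^(−rT)·N(d₂)
   = 491.6189·1.000000 − 198.3682·0.800543·1.000000 = 332.816598
B₀ = V₀ − E₀ = 491.6189 − 332.816598 = 158.802302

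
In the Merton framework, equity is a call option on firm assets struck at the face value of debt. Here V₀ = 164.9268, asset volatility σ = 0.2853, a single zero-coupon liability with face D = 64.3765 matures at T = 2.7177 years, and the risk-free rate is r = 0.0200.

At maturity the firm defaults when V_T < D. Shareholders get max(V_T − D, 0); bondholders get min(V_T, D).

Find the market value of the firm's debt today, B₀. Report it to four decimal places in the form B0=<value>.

d₁ = [ln(V₀/D) + (r + σ²/2)T] / (σ√T)
   = [ln(164.9268/64.3765) + (0.0200 + 0.5·0.2853²)·2.7177] / (0.2853·√2.7177)
   = [0.940753 + 0.164959] / 0.470330 = 2.350929
d₂ = d₁ − σ√T = 2.350929 − 0.470330 = 1.880599
N(d₁) = 0.990637,  N(d₂) = 0.969987,  e^(−rT) = 0.947097
E₀ = V₀·N(d₁) − D·e^(−rT)·N(d₂)
   = 164.9268·0.990637 − 64.3765·0.947097·0.969987 = 104.241695
B₀ = V₀ − E₀ = 164.9268 − 104.241695 = 60.685105

B0=60.6851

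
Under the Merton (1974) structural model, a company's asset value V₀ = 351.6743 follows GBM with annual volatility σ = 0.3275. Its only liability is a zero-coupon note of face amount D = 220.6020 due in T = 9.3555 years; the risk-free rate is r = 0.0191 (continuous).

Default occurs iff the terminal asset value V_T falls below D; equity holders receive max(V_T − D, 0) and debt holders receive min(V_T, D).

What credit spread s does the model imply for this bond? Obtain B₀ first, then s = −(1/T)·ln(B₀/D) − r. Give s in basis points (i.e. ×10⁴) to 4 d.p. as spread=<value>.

d₁ = [ln(V₀/D) + (r + σ²/2)T] / (σ√T)
   = [ln(351.6743/220.6020) + (0.0191 + 0.5·0.3275²)·9.3555] / (0.3275·√9.3555)
   = [0.466345 + 0.680408] / 1.001716 = 1.144788
d₂ = d₁ − σ√T = 1.144788 − 1.001716 = 0.143072
N(d₁) = 0.873852,  N(d₂) = 0.556883,  e^(−rT) = 0.836365
E₀ = V₀·N(d₁) − D·e^(−rT)·N(d₂)
   = 351.6743·0.873852 − 220.6020·0.836365·0.556883 = 204.564051
B₀ = V₀ − E₀ = 351.6743 − 204.564051 = 147.110249
spread = −(1/T)·ln(B₀/D) − r = −(1/9.3555)·ln(147.110249/220.6020) − 0.0191 = 0.02420906
in basis points: 0.02420906 × 10⁴ = 242.0906 bp

spread=242.0906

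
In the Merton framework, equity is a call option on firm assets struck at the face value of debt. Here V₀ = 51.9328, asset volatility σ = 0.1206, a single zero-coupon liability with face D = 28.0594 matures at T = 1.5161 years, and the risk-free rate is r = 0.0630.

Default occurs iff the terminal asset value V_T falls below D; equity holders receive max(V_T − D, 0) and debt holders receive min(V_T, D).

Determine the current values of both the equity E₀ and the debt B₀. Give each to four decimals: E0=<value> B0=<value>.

d₁ = [ln(V₀/D) + (r + σ²/2)T] / (σ√T)
   = [ln(51.9328/28.0594) + (0.0630 + 0.5·0.1206²)·1.5161] / (0.1206·√1.5161)
   = [0.615627 + 0.106540] / 0.148495 = 4.863245
d₂ = d₁ − σ√T = 4.863245 − 0.148495 = 4.714750
N(d₁) = 0.999999,  N(d₂) = 0.999999,  e^(−rT) = 0.908905
E₀ = V₀·N(d₁) − D·e^(−rT)·N(d₂)
   = 51.9328·0.999999 − 28.0594·0.908905·0.999999 = 26.429462
B₀ = V₀ − E₀ = 51.9328 − 26.429462 = 25.503338

E0=26.4295 B0=25.5033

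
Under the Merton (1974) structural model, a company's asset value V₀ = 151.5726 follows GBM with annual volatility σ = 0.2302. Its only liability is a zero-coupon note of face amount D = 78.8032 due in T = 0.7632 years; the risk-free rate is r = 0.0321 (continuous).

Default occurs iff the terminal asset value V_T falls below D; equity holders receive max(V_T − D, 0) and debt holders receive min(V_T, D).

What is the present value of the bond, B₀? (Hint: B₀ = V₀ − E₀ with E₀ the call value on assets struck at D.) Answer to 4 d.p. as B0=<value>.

d₁ = [ln(V₀/D) + (r + σ²/2)T] / (σ√T)
   = [ln(151.5726/78.8032) + (0.0321 + 0.5·0.2302²)·0.7632] / (0.2302·√0.7632)
   = [0.654111 + 0.044720] / 0.201106 = 3.474946
d₂ = d₁ − σ√T = 3.474946 − 0.201106 = 3.273840
N(d₁) = 0.999745,  N(d₂) = 0.999470,  e^(−rT) = 0.975799
E₀ = V₀·N(d₁) − D·e^(−rT)·N(d₂)
   = 151.5726·0.999745 − 78.8032·0.975799·0.999470 = 74.678590
B₀ = V₀ − E₀ = 151.5726 − 74.678590 = 76.894010

B0=76.8940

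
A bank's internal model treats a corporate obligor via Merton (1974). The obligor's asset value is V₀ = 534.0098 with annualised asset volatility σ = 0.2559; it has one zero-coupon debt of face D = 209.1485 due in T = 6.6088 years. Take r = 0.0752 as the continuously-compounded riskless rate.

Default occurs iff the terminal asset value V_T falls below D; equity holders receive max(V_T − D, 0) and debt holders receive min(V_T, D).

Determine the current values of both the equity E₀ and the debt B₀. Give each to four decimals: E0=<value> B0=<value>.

d₁ = [ln(V₀/D) + (r + σ²/2)T] / (σ√T)
   = [ln(534.0098/209.1485) + (0.0752 + 0.5·0.2559²)·6.6088] / (0.2559·√6.6088)
   = [0.937370 + 0.713370] / 0.657857 = 2.509267
d₂ = d₁ − σ√T = 2.509267 − 0.657857 = 1.851410
N(d₁) = 0.993951,  N(d₂) = 0.967945,  e^(−rT) = 0.608364
E₀ = V₀·N(d₁) − D·e^(−rT)·N(d₂)
   = 534.0098·0.993951 − 209.1485·0.608364·0.967945 = 407.619753
B₀ = V₀ − E₀ = 534.0098 − 407.619753 = 126.390047

E0=407.6198 B0=126.3900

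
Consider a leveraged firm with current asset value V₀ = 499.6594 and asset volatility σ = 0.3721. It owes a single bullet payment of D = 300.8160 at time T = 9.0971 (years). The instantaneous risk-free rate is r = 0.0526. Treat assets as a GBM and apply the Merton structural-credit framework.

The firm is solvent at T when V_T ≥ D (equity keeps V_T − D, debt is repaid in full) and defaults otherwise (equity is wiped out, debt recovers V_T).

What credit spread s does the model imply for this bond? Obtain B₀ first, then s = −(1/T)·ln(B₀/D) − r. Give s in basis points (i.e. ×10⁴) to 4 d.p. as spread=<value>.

d₁ = [ln(V₀/D) + (r + σ²/2)T] / (σ√T)
   = [ln(499.6594/300.8160) + (0.0526 + 0.5·0.3721²)·9.0971] / (0.3721·√9.0971)
   = [0.507428 + 1.108292] / 1.122306 = 1.439644
d₂ = d₁ − σ√T = 1.439644 − 1.122306 = 0.317338
N(d₁) = 0.925016,  N(d₂) = 0.624506,  e^(−rT) = 0.619708
E₀ = V₀·N(d₁) − D·e^(−rT)·N(d₂)
   = 499.6594·0.925016 − 300.8160·0.619708·0.624506 = 345.773657
B₀ = V₀ − E₀ = 499.6594 − 345.773657 = 153.885743
spread = −(1/T)·ln(B₀/D) − r = −(1/9.0971)·ln(153.885743/300.8160) − 0.0526 = 0.02108155
in basis points: 0.02108155 × 10⁴ = 210.8155 bp

spread=210.8155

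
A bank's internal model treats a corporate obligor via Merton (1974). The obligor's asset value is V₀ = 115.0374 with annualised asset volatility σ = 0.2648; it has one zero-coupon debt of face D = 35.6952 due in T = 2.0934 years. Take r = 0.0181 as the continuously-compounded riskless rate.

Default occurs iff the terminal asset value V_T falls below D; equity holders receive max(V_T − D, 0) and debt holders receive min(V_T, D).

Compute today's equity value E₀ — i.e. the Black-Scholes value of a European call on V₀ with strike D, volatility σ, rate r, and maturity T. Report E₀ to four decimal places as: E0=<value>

E0=80.6746

d₁ = [ln(V₀/D) + (r + σ²/2)T] / (σ√T)
   = [ln(115.0374/35.6952) + (0.0181 + 0.5·0.2648²)·2.0934] / (0.2648·√2.0934)
   = [1.170241 + 0.111284] / 0.383128 = 3.344899
d₂ = d₁ − σ√T = 3.344899 − 0.383128 = 2.961771
N(d₁) = 0.999588,  N(d₂) = 0.998471,  e^(−rT) = 0.962818
E₀ = V₀·N(d₁) − D·e^(−rT)·N(d₂)
   = 115.0374·0.999588 − 35.6952·0.962818·0.998471 = 80.674624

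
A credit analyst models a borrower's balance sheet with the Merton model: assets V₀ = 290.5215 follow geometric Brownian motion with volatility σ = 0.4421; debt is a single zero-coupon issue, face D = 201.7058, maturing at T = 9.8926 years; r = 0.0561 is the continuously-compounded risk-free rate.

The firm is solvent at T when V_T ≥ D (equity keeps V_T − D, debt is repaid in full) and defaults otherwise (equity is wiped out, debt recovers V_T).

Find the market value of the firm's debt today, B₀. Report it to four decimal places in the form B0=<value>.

B0=81.7392

d₁ = [ln(V₀/D) + (r + σ²/2)T] / (σ√T)
   = [ln(290.5215/201.7058) + (0.0561 + 0.5·0.4421²)·9.8926] / (0.4421·√9.8926)
   = [0.364867 + 1.521741] / 1.390515 = 1.356769
d₂ = d₁ − σ√T = 1.356769 − 1.390515 = -0.033746
N(d₁) = 0.912573,  N(d₂) = 0.486540,  e^(−rT) = 0.574087
E₀ = V₀·N(d₁) − D·e^(−rT)·N(d₂)
   = 290.5215·0.912573 − 201.7058·0.574087·0.486540 = 208.782328
B₀ = V₀ − E₀ = 290.5215 − 208.782328 = 81.739172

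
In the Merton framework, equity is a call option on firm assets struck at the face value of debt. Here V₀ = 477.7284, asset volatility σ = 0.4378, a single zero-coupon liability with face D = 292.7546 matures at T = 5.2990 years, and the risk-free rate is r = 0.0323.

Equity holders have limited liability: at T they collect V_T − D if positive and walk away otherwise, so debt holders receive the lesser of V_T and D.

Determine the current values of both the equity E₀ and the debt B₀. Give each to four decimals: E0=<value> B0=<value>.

d₁ = [ln(V₀/D) + (r + σ²/2)T] / (σ√T)
   = [ln(477.7284/292.7546) + (0.0323 + 0.5·0.4378²)·5.2990] / (0.4378·√5.2990)
   = [0.489708 + 0.678984] / 1.007796 = 1.159651
d₂ = d₁ − σ√T = 1.159651 − 1.007796 = 0.151855
N(d₁) = 0.876905,  N(d₂) = 0.560349,  e^(−rT) = 0.842689
E₀ = V₀·N(d₁) − D·e^(−rT)·N(d₂)
   = 477.7284·0.876905 − 292.7546·0.842689·0.560349 = 280.683484
B₀ = V₀ − E₀ = 477.7284 − 280.683484 = 197.044916

E0=280.6835 B0=197.0449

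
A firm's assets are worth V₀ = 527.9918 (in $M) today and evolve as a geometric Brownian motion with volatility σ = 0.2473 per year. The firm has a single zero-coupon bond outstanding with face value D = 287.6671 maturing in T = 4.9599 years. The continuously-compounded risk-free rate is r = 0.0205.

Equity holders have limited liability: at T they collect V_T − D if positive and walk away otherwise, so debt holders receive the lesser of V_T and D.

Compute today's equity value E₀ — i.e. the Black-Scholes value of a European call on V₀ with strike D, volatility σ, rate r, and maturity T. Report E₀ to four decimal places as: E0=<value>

E0=277.4332

d₁ = [ln(V₀/D) + (r + σ²/2)T] / (σ√T)
   = [ln(527.9918/287.6671) + (0.0205 + 0.5·0.2473²)·4.9599] / (0.2473·√4.9599)
   = [0.607277 + 0.253345] / 0.550758 = 1.562614
d₂ = d₁ − σ√T = 1.562614 − 0.550758 = 1.011857
N(d₁) = 0.940928,  N(d₂) = 0.844197,  e^(−rT) = 0.903320
E₀ = V₀·N(d₁) − D·e^(−rT)·N(d₂)
   = 527.9918·0.940928 − 287.6671·0.903320·0.844197 = 277.433234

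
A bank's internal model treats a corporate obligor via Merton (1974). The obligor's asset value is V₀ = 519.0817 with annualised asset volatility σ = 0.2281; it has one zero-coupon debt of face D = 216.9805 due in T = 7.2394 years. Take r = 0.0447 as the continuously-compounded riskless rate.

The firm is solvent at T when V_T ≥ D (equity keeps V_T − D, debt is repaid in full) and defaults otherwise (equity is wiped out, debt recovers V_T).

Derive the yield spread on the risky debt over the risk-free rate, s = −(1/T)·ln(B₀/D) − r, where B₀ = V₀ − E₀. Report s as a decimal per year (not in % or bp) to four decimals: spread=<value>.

spread=0.0015

d₁ = [ln(V₀/D) + (r + σ²/2)T] / (σ√T)
   = [ln(519.0817/216.9805) + (0.0447 + 0.5·0.2281²)·7.2394] / (0.2281·√7.2394)
   = [0.872254 + 0.511933] / 0.613729 = 2.255371
d₂ = d₁ − σ√T = 2.255371 − 0.613729 = 1.641642
N(d₁) = 0.987945,  N(d₂) = 0.949668,  e^(−rT) = 0.723539
E₀ = V₀·N(d₁) − D·e^(−rT)·N(d₂)
   = 519.0817·0.987945 − 216.9805·0.723539·0.949668 = 363.732185
B₀ = V₀ − E₀ = 519.0817 − 363.732185 = 155.349515
spread = −(1/T)·ln(B₀/D) − r = −(1/7.2394)·ln(155.349515/216.9805) − 0.0447 = 0.00145437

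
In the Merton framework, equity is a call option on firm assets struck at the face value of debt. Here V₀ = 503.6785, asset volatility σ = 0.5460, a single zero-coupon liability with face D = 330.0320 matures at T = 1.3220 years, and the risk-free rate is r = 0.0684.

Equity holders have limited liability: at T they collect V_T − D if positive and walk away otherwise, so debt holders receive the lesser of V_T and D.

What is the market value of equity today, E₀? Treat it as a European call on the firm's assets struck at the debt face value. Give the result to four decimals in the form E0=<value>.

E0=229.8739

d₁ = [ln(V₀/D) + (r + σ²/2)T] / (σ√T)
   = [ln(503.6785/330.0320) + (0.0684 + 0.5·0.5460²)·1.3220] / (0.5460·√1.3220)
   = [0.422749 + 0.287479] / 0.627781 = 1.131330
d₂ = d₁ − σ√T = 1.131330 − 0.627781 = 0.503549
N(d₁) = 0.871042,  N(d₂) = 0.692711,  e^(−rT) = 0.913543
E₀ = V₀·N(d₁) − D·e^(−rT)·N(d₂)
   = 503.6785·0.871042 − 330.0320·0.913543·0.692711 = 229.873873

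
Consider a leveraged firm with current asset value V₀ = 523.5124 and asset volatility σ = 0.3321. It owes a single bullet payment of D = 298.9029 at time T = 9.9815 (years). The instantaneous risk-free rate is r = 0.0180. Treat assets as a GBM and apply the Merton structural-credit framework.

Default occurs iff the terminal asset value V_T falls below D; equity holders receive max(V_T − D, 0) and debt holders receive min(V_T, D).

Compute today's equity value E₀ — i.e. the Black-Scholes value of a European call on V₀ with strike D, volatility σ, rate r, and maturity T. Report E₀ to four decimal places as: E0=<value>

d₁ = [ln(V₀/D) + (r + σ²/2)T] / (σ√T)
   = [ln(523.5124/298.9029) + (0.0180 + 0.5·0.3321²)·9.9815] / (0.3321·√9.9815)
   = [0.560442 + 0.730099] / 1.049221 = 1.230000
d₂ = d₁ − σ√T = 1.230000 − 1.049221 = 0.180779
N(d₁) = 0.890651,  N(d₂) = 0.571729,  e^(−rT) = 0.835548
E₀ = V₀·N(d₁) − D·e^(−rT)·N(d₂)
   = 523.5124·0.890651 − 298.9029·0.835548·0.571729 = 323.478829

E0=323.4788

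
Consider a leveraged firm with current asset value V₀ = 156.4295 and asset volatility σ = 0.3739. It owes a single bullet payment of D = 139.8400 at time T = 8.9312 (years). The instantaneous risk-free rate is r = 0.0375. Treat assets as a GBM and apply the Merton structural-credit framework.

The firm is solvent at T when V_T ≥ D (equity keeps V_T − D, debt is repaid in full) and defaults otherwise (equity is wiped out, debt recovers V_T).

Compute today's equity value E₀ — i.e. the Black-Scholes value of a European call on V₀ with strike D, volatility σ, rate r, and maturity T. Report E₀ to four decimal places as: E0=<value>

d₁ = [ln(V₀/D) + (r + σ²/2)T] / (σ√T)
   = [ln(156.4295/139.8400) + (0.0375 + 0.5·0.3739²)·8.9312] / (0.3739·√8.9312)
   = [0.112107 + 0.959216] / 1.117404 = 0.958760
d₂ = d₁ − σ√T = 0.958760 − 1.117404 = -0.158644
N(d₁) = 0.831160,  N(d₂) = 0.436975,  e^(−rT) = 0.715395
E₀ = V₀·N(d₁) − D·e^(−rT)·N(d₂)
   = 156.4295·0.831160 − 139.8400·0.715395·0.436975 = 86.302653

E0=86.3027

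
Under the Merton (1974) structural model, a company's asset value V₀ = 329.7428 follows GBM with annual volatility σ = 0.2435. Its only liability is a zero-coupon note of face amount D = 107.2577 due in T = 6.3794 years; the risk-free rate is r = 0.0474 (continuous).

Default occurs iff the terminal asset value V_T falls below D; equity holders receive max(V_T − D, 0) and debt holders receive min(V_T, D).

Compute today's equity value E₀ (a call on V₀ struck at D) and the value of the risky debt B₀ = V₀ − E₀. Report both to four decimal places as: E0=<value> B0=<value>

E0=250.8060 B0=78.9368

d₁ = [ln(V₀/D) + (r + σ²/2)T] / (σ√T)
   = [ln(329.7428/107.2577) + (0.0474 + 0.5·0.2435²)·6.3794] / (0.2435·√6.3794)
   = [1.123079 + 0.491508] / 0.615019 = 2.625261
d₂ = d₁ − σ√T = 2.625261 − 0.615019 = 2.010241
N(d₁) = 0.995671,  N(d₂) = 0.977797,  e^(−rT) = 0.739055
E₀ = V₀·N(d₁) − D·e^(−rT)·N(d₂)
   = 329.7428·0.995671 − 107.2577·0.739055·0.977797 = 250.806013
B₀ = V₀ − E₀ = 329.7428 − 250.806013 = 78.936787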